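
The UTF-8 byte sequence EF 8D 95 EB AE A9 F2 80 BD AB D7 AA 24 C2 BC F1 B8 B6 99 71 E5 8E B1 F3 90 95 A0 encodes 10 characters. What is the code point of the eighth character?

U+0071

Offset 0: leading byte 0xEF = 11101111 → 3-byte char #1 = EF 8D 95.
Offset 3: leading byte 0xEB = 11101011 → 3-byte char #2 = EB AE A9.
Offset 6: leading byte 0xF2 = 11110010 → 4-byte char #3 = F2 80 BD AB.
Offset 10: leading byte 0xD7 = 11010111 → 2-byte char #4 = D7 AA.
Offset 12: leading byte 0x24 = 00100100 → 1-byte char #5 = 24.
Offset 13: leading byte 0xC2 = 11000010 → 2-byte char #6 = C2 BC.
Offset 15: leading byte 0xF1 = 11110001 → 4-byte char #7 = F1 B8 B6 99.
Offset 19: leading byte 0x71 = 01110001 → 1-byte char #8 = 71.
Leading byte 0x71 = 01110001 matches 0xxxxxxx → 1-byte sequence.
Byte 1: 0x71 = 01110001, payload 1110001 (7 bits).
Concatenate: 1110001 = 0x71 (7 bits → U+0071).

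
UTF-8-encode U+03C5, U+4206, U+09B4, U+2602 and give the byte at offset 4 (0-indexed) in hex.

0x86

U+03C5 → 2-byte form CF 85 at offsets 0–1.
U+4206 → 3-byte form E4 88 86 at offsets 2–4.
Offset 4 falls in char 2's range; it's byte 3 of E4 88 86 = 0x86.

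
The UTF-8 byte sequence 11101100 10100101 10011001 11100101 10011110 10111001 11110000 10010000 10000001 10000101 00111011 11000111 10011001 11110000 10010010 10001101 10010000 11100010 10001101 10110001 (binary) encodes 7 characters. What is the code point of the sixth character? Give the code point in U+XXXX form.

Offset 0: leading byte 0xEC = 11101100 → 3-byte char #1 = EC A5 99.
Offset 3: leading byte 0xE5 = 11100101 → 3-byte char #2 = E5 9E B9.
Offset 6: leading byte 0xF0 = 11110000 → 4-byte char #3 = F0 90 81 85.
Offset 10: leading byte 0x3B = 00111011 → 1-byte char #4 = 3B.
Offset 11: leading byte 0xC7 = 11000111 → 2-byte char #5 = C7 99.
Offset 13: leading byte 0xF0 = 11110000 → 4-byte char #6 = F0 92 8D 90.
Leading byte 0xF0 = 11110000 matches 11110xxx → 4-byte sequence.
Byte 1: 0xF0 = 11110000, payload 000 (3 bits).
Byte 2: 0x92 = 10010010 (10xxxxxx ✓), payload 010010.
Byte 3: 0x8D = 10001101 (10xxxxxx ✓), payload 001101.
Byte 4: 0x90 = 10010000 (10xxxxxx ✓), payload 010000.
Concatenate: 000010010001101010000 = 0x12350 (21 bits → U+12350).

U+12350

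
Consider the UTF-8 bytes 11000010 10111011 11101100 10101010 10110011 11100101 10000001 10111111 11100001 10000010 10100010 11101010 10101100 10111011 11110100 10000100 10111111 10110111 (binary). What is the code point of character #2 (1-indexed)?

U+CAB3

Offset 0: leading byte 0xC2 = 11000010 → 2-byte char #1 = C2 BB.
Offset 2: leading byte 0xEC = 11101100 → 3-byte char #2 = EC AA B3.
Leading byte 0xEC = 11101100 matches 1110xxxx → 3-byte sequence.
Byte 1: 0xEC = 11101100, payload 1100 (4 bits).
Byte 2: 0xAA = 10101010 (10xxxxxx ✓), payload 101010.
Byte 3: 0xB3 = 10110011 (10xxxxxx ✓), payload 110011.
Concatenate: 1100101010110011 = 0xCAB3 (16 bits → U+CAB3).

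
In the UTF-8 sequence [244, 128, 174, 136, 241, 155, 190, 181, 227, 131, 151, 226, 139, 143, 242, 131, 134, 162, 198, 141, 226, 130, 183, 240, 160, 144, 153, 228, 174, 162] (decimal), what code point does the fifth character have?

U+831A2

Offset 0: leading byte 0xF4 = 11110100 → 4-byte char #1 = F4 80 AE 88.
Offset 4: leading byte 0xF1 = 11110001 → 4-byte char #2 = F1 9B BE B5.
Offset 8: leading byte 0xE3 = 11100011 → 3-byte char #3 = E3 83 97.
Offset 11: leading byte 0xE2 = 11100010 → 3-byte char #4 = E2 8B 8F.
Offset 14: leading byte 0xF2 = 11110010 → 4-byte char #5 = F2 83 86 A2.
Leading byte 0xF2 = 11110010 matches 11110xxx → 4-byte sequence.
Byte 1: 0xF2 = 11110010, payload 010 (3 bits).
Byte 2: 0x83 = 10000011 (10xxxxxx ✓), payload 000011.
Byte 3: 0x86 = 10000110 (10xxxxxx ✓), payload 000110.
Byte 4: 0xA2 = 10100010 (10xxxxxx ✓), payload 100010.
Concatenate: 010000011000110100010 = 0x831A2 (21 bits → U+831A2).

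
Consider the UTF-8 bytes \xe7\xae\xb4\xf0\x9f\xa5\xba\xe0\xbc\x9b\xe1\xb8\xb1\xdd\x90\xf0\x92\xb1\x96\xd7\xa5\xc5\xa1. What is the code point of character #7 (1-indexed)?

U+05E5

Offset 0: leading byte 0xE7 = 11100111 → 3-byte char #1 = E7 AE B4.
Offset 3: leading byte 0xF0 = 11110000 → 4-byte char #2 = F0 9F A5 BA.
Offset 7: leading byte 0xE0 = 11100000 → 3-byte char #3 = E0 BC 9B.
Offset 10: leading byte 0xE1 = 11100001 → 3-byte char #4 = E1 B8 B1.
Offset 13: leading byte 0xDD = 11011101 → 2-byte char #5 = DD 90.
Offset 15: leading byte 0xF0 = 11110000 → 4-byte char #6 = F0 92 B1 96.
Offset 19: leading byte 0xD7 = 11010111 → 2-byte char #7 = D7 A5.
Leading byte 0xD7 = 11010111 matches 110xxxxx → 2-byte sequence.
Byte 1: 0xD7 = 11010111, payload 10111 (5 bits).
Byte 2: 0xA5 = 10100101 (10xxxxxx ✓), payload 100101.
Concatenate: 10111100101 = 0x5E5 (11 bits → U+05E5).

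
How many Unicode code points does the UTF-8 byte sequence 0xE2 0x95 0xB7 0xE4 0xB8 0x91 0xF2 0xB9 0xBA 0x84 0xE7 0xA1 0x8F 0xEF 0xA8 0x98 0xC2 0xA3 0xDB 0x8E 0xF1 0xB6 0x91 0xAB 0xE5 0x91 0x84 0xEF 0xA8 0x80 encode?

10

Byte at offset 0: 0xE2 = 11100010 → 3-byte char (#1). Advance 3.
Byte at offset 3: 0xE4 = 11100100 → 3-byte char (#2). Advance 3.
Byte at offset 6: 0xF2 = 11110010 → 4-byte char (#3). Advance 4.
Byte at offset 10: 0xE7 = 11100111 → 3-byte char (#4). Advance 3.
Byte at offset 13: 0xEF = 11101111 → 3-byte char (#5). Advance 3.
Byte at offset 16: 0xC2 = 11000010 → 2-byte char (#6). Advance 2.
Byte at offset 18: 0xDB = 11011011 → 2-byte char (#7). Advance 2.
Byte at offset 20: 0xF1 = 11110001 → 4-byte char (#8). Advance 4.
Byte at offset 24: 0xE5 = 11100101 → 3-byte char (#9). Advance 3.
Byte at offset 27: 0xEF = 11101111 → 3-byte char (#10). Advance 3.
Reached end at offset 30 after 10 code points.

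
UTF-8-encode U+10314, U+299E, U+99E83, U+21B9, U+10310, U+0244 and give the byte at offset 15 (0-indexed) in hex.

U+10314 → 4-byte form F0 90 8C 94 at offsets 0–3.
U+299E → 3-byte form E2 A6 9E at offsets 4–6.
U+99E83 → 4-byte form F2 99 BA 83 at offsets 7–10.
U+21B9 → 3-byte form E2 86 B9 at offsets 11–13.
U+10310 → 4-byte form F0 90 8C 90 at offsets 14–17.
Offset 15 falls in char 5's range; it's byte 2 of F0 90 8C 90 = 0x90.

0x90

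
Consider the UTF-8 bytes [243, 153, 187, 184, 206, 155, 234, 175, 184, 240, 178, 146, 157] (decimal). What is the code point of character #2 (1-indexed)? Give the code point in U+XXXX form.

Offset 0: leading byte 0xF3 = 11110011 → 4-byte char #1 = F3 99 BB B8.
Offset 4: leading byte 0xCE = 11001110 → 2-byte char #2 = CE 9B.
Leading byte 0xCE = 11001110 matches 110xxxxx → 2-byte sequence.
Byte 1: 0xCE = 11001110, payload 01110 (5 bits).
Byte 2: 0x9B = 10011011 (10xxxxxx ✓), payload 011011.
Concatenate: 01110011011 = 0x39B (11 bits → U+039B).

U+039B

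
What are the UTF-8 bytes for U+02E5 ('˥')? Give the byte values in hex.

CB A5

U+02E5 = 0x2E5 = 741 decimal. In range U+0080–U+07FF → 2-byte form: 110xxxxx 10xxxxxx.
Binary (11 bits): 01011100101.
Split 5+6: 01011 | 100101.
Byte 1: 11001011 = 0xCB.
Byte 2: 10100101 = 0xA5.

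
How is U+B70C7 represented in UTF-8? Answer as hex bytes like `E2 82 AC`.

F2 B7 83 87

U+B70C7 = 0xB70C7 = 749767 decimal. In range U+10000–U+10FFFF → 4-byte form: 11110xxx 10xxxxxx 10xxxxxx 10xxxxxx.
Binary (21 bits): 010110111000011000111.
Split 3+6+6+6: 010 | 110111 | 000011 | 000111.
Byte 1: 11110010 = 0xF2.
Byte 2: 10110111 = 0xB7.
Byte 3: 10000011 = 0x83.
Byte 4: 10000111 = 0x87.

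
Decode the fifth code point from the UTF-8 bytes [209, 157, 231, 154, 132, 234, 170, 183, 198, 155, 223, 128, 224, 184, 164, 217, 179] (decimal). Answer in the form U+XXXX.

Offset 0: leading byte 0xD1 = 11010001 → 2-byte char #1 = D1 9D.
Offset 2: leading byte 0xE7 = 11100111 → 3-byte char #2 = E7 9A 84.
Offset 5: leading byte 0xEA = 11101010 → 3-byte char #3 = EA AA B7.
Offset 8: leading byte 0xC6 = 11000110 → 2-byte char #4 = C6 9B.
Offset 10: leading byte 0xDF = 11011111 → 2-byte char #5 = DF 80.
Leading byte 0xDF = 11011111 matches 110xxxxx → 2-byte sequence.
Byte 1: 0xDF = 11011111, payload 11111 (5 bits).
Byte 2: 0x80 = 10000000 (10xxxxxx ✓), payload 000000.
Concatenate: 11111000000 = 0x7C0 (11 bits → U+07C0).

U+07C0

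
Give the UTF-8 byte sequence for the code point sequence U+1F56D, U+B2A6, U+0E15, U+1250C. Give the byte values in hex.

F0 9F 95 AD EB 8A A6 E0 B8 95 F0 92 94 8C

U+1F56D: 4-byte form → F0 9F 95 AD.
U+B2A6: 3-byte form → EB 8A A6.
U+0E15: 3-byte form → E0 B8 95.
U+1250C: 4-byte form → F0 92 94 8C.
Concatenated (14 bytes): F0 9F 95 AD EB 8A A6 E0 B8 95 F0 92 94 8C.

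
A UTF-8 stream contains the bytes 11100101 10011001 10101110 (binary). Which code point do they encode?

U+566E

Leading byte 0xE5 = 11100101 matches 1110xxxx → 3-byte sequence.
Byte 1: 0xE5 = 11100101, payload 0101 (4 bits).
Byte 2: 0x99 = 10011001 (10xxxxxx ✓), payload 011001.
Byte 3: 0xAE = 10101110 (10xxxxxx ✓), payload 101110.
Concatenate: 0101011001101110 = 0x566E (16 bits → U+566E).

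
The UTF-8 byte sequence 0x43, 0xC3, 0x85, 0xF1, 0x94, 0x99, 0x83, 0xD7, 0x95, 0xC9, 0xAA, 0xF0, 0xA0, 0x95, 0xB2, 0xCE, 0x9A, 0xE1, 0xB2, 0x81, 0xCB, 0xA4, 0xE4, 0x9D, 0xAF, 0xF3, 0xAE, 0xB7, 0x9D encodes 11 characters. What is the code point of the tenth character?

U+476F

Offset 0: leading byte 0x43 = 01000011 → 1-byte char #1 = 43.
Offset 1: leading byte 0xC3 = 11000011 → 2-byte char #2 = C3 85.
Offset 3: leading byte 0xF1 = 11110001 → 4-byte char #3 = F1 94 99 83.
Offset 7: leading byte 0xD7 = 11010111 → 2-byte char #4 = D7 95.
Offset 9: leading byte 0xC9 = 11001001 → 2-byte char #5 = C9 AA.
Offset 11: leading byte 0xF0 = 11110000 → 4-byte char #6 = F0 A0 95 B2.
Offset 15: leading byte 0xCE = 11001110 → 2-byte char #7 = CE 9A.
Offset 17: leading byte 0xE1 = 11100001 → 3-byte char #8 = E1 B2 81.
Offset 20: leading byte 0xCB = 11001011 → 2-byte char #9 = CB A4.
Offset 22: leading byte 0xE4 = 11100100 → 3-byte char #10 = E4 9D AF.
Leading byte 0xE4 = 11100100 matches 1110xxxx → 3-byte sequence.
Byte 1: 0xE4 = 11100100, payload 0100 (4 bits).
Byte 2: 0x9D = 10011101 (10xxxxxx ✓), payload 011101.
Byte 3: 0xAF = 10101111 (10xxxxxx ✓), payload 101111.
Concatenate: 0100011101101111 = 0x476F (16 bits → U+476F).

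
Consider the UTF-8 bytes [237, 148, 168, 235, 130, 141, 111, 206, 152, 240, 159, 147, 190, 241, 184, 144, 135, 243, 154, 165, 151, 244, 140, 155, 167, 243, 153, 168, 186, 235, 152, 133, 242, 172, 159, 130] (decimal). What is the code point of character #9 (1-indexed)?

U+D9A3A

Offset 0: leading byte 0xED = 11101101 → 3-byte char #1 = ED 94 A8.
Offset 3: leading byte 0xEB = 11101011 → 3-byte char #2 = EB 82 8D.
Offset 6: leading byte 0x6F = 01101111 → 1-byte char #3 = 6F.
Offset 7: leading byte 0xCE = 11001110 → 2-byte char #4 = CE 98.
Offset 9: leading byte 0xF0 = 11110000 → 4-byte char #5 = F0 9F 93 BE.
Offset 13: leading byte 0xF1 = 11110001 → 4-byte char #6 = F1 B8 90 87.
Offset 17: leading byte 0xF3 = 11110011 → 4-byte char #7 = F3 9A A5 97.
Offset 21: leading byte 0xF4 = 11110100 → 4-byte char #8 = F4 8C 9B A7.
Offset 25: leading byte 0xF3 = 11110011 → 4-byte char #9 = F3 99 A8 BA.
Leading byte 0xF3 = 11110011 matches 11110xxx → 4-byte sequence.
Byte 1: 0xF3 = 11110011, payload 011 (3 bits).
Byte 2: 0x99 = 10011001 (10xxxxxx ✓), payload 011001.
Byte 3: 0xA8 = 10101000 (10xxxxxx ✓), payload 101000.
Byte 4: 0xBA = 10111010 (10xxxxxx ✓), payload 111010.
Concatenate: 011011001101000111010 = 0xD9A3A (21 bits → U+D9A3A).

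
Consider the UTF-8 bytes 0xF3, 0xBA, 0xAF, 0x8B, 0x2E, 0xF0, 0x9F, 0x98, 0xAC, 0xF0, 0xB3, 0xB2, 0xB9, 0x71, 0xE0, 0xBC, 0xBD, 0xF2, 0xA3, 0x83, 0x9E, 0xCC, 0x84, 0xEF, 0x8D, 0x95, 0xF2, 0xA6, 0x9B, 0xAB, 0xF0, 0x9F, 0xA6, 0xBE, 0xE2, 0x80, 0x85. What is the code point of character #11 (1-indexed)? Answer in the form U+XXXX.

U+1F9BE

Offset 0: leading byte 0xF3 = 11110011 → 4-byte char #1 = F3 BA AF 8B.
Offset 4: leading byte 0x2E = 00101110 → 1-byte char #2 = 2E.
Offset 5: leading byte 0xF0 = 11110000 → 4-byte char #3 = F0 9F 98 AC.
Offset 9: leading byte 0xF0 = 11110000 → 4-byte char #4 = F0 B3 B2 B9.
Offset 13: leading byte 0x71 = 01110001 → 1-byte char #5 = 71.
Offset 14: leading byte 0xE0 = 11100000 → 3-byte char #6 = E0 BC BD.
Offset 17: leading byte 0xF2 = 11110010 → 4-byte char #7 = F2 A3 83 9E.
Offset 21: leading byte 0xCC = 11001100 → 2-byte char #8 = CC 84.
Offset 23: leading byte 0xEF = 11101111 → 3-byte char #9 = EF 8D 95.
Offset 26: leading byte 0xF2 = 11110010 → 4-byte char #10 = F2 A6 9B AB.
Offset 30: leading byte 0xF0 = 11110000 → 4-byte char #11 = F0 9F A6 BE.
Leading byte 0xF0 = 11110000 matches 11110xxx → 4-byte sequence.
Byte 1: 0xF0 = 11110000, payload 000 (3 bits).
Byte 2: 0x9F = 10011111 (10xxxxxx ✓), payload 011111.
Byte 3: 0xA6 = 10100110 (10xxxxxx ✓), payload 100110.
Byte 4: 0xBE = 10111110 (10xxxxxx ✓), payload 111110.
Concatenate: 000011111100110111110 = 0x1F9BE (21 bits → U+1F9BE).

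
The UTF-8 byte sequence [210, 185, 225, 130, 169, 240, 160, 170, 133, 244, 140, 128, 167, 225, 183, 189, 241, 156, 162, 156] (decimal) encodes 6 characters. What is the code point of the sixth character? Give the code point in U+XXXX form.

Offset 0: leading byte 0xD2 = 11010010 → 2-byte char #1 = D2 B9.
Offset 2: leading byte 0xE1 = 11100001 → 3-byte char #2 = E1 82 A9.
Offset 5: leading byte 0xF0 = 11110000 → 4-byte char #3 = F0 A0 AA 85.
Offset 9: leading byte 0xF4 = 11110100 → 4-byte char #4 = F4 8C 80 A7.
Offset 13: leading byte 0xE1 = 11100001 → 3-byte char #5 = E1 B7 BD.
Offset 16: leading byte 0xF1 = 11110001 → 4-byte char #6 = F1 9C A2 9C.
Leading byte 0xF1 = 11110001 matches 11110xxx → 4-byte sequence.
Byte 1: 0xF1 = 11110001, payload 001 (3 bits).
Byte 2: 0x9C = 10011100 (10xxxxxx ✓), payload 011100.
Byte 3: 0xA2 = 10100010 (10xxxxxx ✓), payload 100010.
Byte 4: 0x9C = 10011100 (10xxxxxx ✓), payload 011100.
Concatenate: 001011100100010011100 = 0x5C89C (21 bits → U+5C89C).

U+5C89C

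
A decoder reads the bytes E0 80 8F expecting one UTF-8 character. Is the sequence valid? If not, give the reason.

invalid (overlong encoding)

Leading byte 0xE0 = 11100000 → 3-byte form.
Continuation bytes all match 10xxxxxx. Payload decodes to 0xF.
But 0xF < 0x800, the minimum for a 3-byte sequence — this is an overlong encoding.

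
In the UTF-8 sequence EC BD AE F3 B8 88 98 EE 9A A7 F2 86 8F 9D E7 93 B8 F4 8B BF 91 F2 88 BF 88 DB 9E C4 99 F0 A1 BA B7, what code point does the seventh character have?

U+88FC8

Offset 0: leading byte 0xEC = 11101100 → 3-byte char #1 = EC BD AE.
Offset 3: leading byte 0xF3 = 11110011 → 4-byte char #2 = F3 B8 88 98.
Offset 7: leading byte 0xEE = 11101110 → 3-byte char #3 = EE 9A A7.
Offset 10: leading byte 0xF2 = 11110010 → 4-byte char #4 = F2 86 8F 9D.
Offset 14: leading byte 0xE7 = 11100111 → 3-byte char #5 = E7 93 B8.
Offset 17: leading byte 0xF4 = 11110100 → 4-byte char #6 = F4 8B BF 91.
Offset 21: leading byte 0xF2 = 11110010 → 4-byte char #7 = F2 88 BF 88.
Leading byte 0xF2 = 11110010 matches 11110xxx → 4-byte sequence.
Byte 1: 0xF2 = 11110010, payload 010 (3 bits).
Byte 2: 0x88 = 10001000 (10xxxxxx ✓), payload 001000.
Byte 3: 0xBF = 10111111 (10xxxxxx ✓), payload 111111.
Byte 4: 0x88 = 10001000 (10xxxxxx ✓), payload 001000.
Concatenate: 010001000111111001000 = 0x88FC8 (21 bits → U+88FC8).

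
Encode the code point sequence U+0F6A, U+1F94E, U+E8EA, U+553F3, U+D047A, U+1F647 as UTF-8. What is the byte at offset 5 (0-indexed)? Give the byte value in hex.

0xA5

U+0F6A → 3-byte form E0 BD AA at offsets 0–2.
U+1F94E → 4-byte form F0 9F A5 8E at offsets 3–6.
Offset 5 falls in char 2's range; it's byte 3 of F0 9F A5 8E = 0xA5.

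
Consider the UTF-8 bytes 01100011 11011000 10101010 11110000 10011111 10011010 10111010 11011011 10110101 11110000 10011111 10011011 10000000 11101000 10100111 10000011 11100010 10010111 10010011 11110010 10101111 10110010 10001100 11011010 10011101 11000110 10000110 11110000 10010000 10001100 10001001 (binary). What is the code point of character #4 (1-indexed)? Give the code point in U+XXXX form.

U+06F5

Offset 0: leading byte 0x63 = 01100011 → 1-byte char #1 = 63.
Offset 1: leading byte 0xD8 = 11011000 → 2-byte char #2 = D8 AA.
Offset 3: leading byte 0xF0 = 11110000 → 4-byte char #3 = F0 9F 9A BA.
Offset 7: leading byte 0xDB = 11011011 → 2-byte char #4 = DB B5.
Leading byte 0xDB = 11011011 matches 110xxxxx → 2-byte sequence.
Byte 1: 0xDB = 11011011, payload 11011 (5 bits).
Byte 2: 0xB5 = 10110101 (10xxxxxx ✓), payload 110101.
Concatenate: 11011110101 = 0x6F5 (11 bits → U+06F5).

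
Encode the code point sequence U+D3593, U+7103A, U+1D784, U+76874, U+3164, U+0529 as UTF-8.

F3 93 96 93 F1 B1 80 BA F0 9D 9E 84 F1 B6 A1 B4 E3 85 A4 D4 A9

U+D3593: 4-byte form → F3 93 96 93.
U+7103A: 4-byte form → F1 B1 80 BA.
U+1D784: 4-byte form → F0 9D 9E 84.
U+76874: 4-byte form → F1 B6 A1 B4.
U+3164: 3-byte form → E3 85 A4.
U+0529: 2-byte form → D4 A9.
Concatenated (21 bytes): F3 93 96 93 F1 B1 80 BA F0 9D 9E 84 F1 B6 A1 B4 E3 85 A4 D4 A9.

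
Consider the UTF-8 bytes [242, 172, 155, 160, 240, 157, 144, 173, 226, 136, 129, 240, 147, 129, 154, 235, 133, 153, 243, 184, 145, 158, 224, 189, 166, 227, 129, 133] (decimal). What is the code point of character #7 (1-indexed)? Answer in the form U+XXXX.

Offset 0: leading byte 0xF2 = 11110010 → 4-byte char #1 = F2 AC 9B A0.
Offset 4: leading byte 0xF0 = 11110000 → 4-byte char #2 = F0 9D 90 AD.
Offset 8: leading byte 0xE2 = 11100010 → 3-byte char #3 = E2 88 81.
Offset 11: leading byte 0xF0 = 11110000 → 4-byte char #4 = F0 93 81 9A.
Offset 15: leading byte 0xEB = 11101011 → 3-byte char #5 = EB 85 99.
Offset 18: leading byte 0xF3 = 11110011 → 4-byte char #6 = F3 B8 91 9E.
Offset 22: leading byte 0xE0 = 11100000 → 3-byte char #7 = E0 BD A6.
Leading byte 0xE0 = 11100000 matches 1110xxxx → 3-byte sequence.
Byte 1: 0xE0 = 11100000, payload 0000 (4 bits).
Byte 2: 0xBD = 10111101 (10xxxxxx ✓), payload 111101.
Byte 3: 0xA6 = 10100110 (10xxxxxx ✓), payload 100110.
Concatenate: 0000111101100110 = 0xF66 (16 bits → U+0F66).

U+0F66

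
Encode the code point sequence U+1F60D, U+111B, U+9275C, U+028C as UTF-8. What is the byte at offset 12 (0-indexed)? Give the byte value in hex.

0x8C

U+1F60D → 4-byte form F0 9F 98 8D at offsets 0–3.
U+111B → 3-byte form E1 84 9B at offsets 4–6.
U+9275C → 4-byte form F2 92 9D 9C at offsets 7–10.
U+028C → 2-byte form CA 8C at offsets 11–12.
Offset 12 falls in char 4's range; it's byte 2 of CA 8C = 0x8C.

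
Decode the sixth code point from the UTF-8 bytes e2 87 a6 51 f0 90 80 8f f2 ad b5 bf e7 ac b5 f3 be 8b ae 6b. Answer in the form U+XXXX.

Offset 0: leading byte 0xE2 = 11100010 → 3-byte char #1 = E2 87 A6.
Offset 3: leading byte 0x51 = 01010001 → 1-byte char #2 = 51.
Offset 4: leading byte 0xF0 = 11110000 → 4-byte char #3 = F0 90 80 8F.
Offset 8: leading byte 0xF2 = 11110010 → 4-byte char #4 = F2 AD B5 BF.
Offset 12: leading byte 0xE7 = 11100111 → 3-byte char #5 = E7 AC B5.
Offset 15: leading byte 0xF3 = 11110011 → 4-byte char #6 = F3 BE 8B AE.
Leading byte 0xF3 = 11110011 matches 11110xxx → 4-byte sequence.
Byte 1: 0xF3 = 11110011, payload 011 (3 bits).
Byte 2: 0xBE = 10111110 (10xxxxxx ✓), payload 111110.
Byte 3: 0x8B = 10001011 (10xxxxxx ✓), payload 001011.
Byte 4: 0xAE = 10101110 (10xxxxxx ✓), payload 101110.
Concatenate: 011111110001011101110 = 0xFE2EE (21 bits → U+FE2EE).

U+FE2EE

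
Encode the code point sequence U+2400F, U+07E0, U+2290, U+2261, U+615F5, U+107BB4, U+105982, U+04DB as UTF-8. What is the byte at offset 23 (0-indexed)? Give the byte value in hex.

0x82

U+2400F → 4-byte form F0 A4 80 8F at offsets 0–3.
U+07E0 → 2-byte form DF A0 at offsets 4–5.
U+2290 → 3-byte form E2 8A 90 at offsets 6–8.
U+2261 → 3-byte form E2 89 A1 at offsets 9–11.
U+615F5 → 4-byte form F1 A1 97 B5 at offsets 12–15.
U+107BB4 → 4-byte form F4 87 AE B4 at offsets 16–19.
U+105982 → 4-byte form F4 85 A6 82 at offsets 20–23.
Offset 23 falls in char 7's range; it's byte 4 of F4 85 A6 82 = 0x82.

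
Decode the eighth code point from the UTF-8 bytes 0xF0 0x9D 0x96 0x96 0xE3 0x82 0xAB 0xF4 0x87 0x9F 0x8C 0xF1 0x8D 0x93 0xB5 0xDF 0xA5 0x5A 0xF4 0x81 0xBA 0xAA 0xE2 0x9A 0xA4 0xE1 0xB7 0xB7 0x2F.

Offset 0: leading byte 0xF0 = 11110000 → 4-byte char #1 = F0 9D 96 96.
Offset 4: leading byte 0xE3 = 11100011 → 3-byte char #2 = E3 82 AB.
Offset 7: leading byte 0xF4 = 11110100 → 4-byte char #3 = F4 87 9F 8C.
Offset 11: leading byte 0xF1 = 11110001 → 4-byte char #4 = F1 8D 93 B5.
Offset 15: leading byte 0xDF = 11011111 → 2-byte char #5 = DF A5.
Offset 17: leading byte 0x5A = 01011010 → 1-byte char #6 = 5A.
Offset 18: leading byte 0xF4 = 11110100 → 4-byte char #7 = F4 81 BA AA.
Offset 22: leading byte 0xE2 = 11100010 → 3-byte char #8 = E2 9A A4.
Leading byte 0xE2 = 11100010 matches 1110xxxx → 3-byte sequence.
Byte 1: 0xE2 = 11100010, payload 0010 (4 bits).
Byte 2: 0x9A = 10011010 (10xxxxxx ✓), payload 011010.
Byte 3: 0xA4 = 10100100 (10xxxxxx ✓), payload 100100.
Concatenate: 0010011010100100 = 0x26A4 (16 bits → U+26A4).

U+26A4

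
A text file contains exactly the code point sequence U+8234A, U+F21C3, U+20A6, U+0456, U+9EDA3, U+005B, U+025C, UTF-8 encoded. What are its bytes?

F2 82 8D 8A F3 B2 87 83 E2 82 A6 D1 96 F2 9E B6 A3 5B C9 9C

U+8234A: 4-byte form → F2 82 8D 8A.
U+F21C3: 4-byte form → F3 B2 87 83.
U+20A6: 3-byte form → E2 82 A6.
U+0456: 2-byte form → D1 96.
U+9EDA3: 4-byte form → F2 9E B6 A3.
U+005B: 1-byte form → 5B.
U+025C: 2-byte form → C9 9C.
Concatenated (20 bytes): F2 82 8D 8A F3 B2 87 83 E2 82 A6 D1 96 F2 9E B6 A3 5B C9 9C.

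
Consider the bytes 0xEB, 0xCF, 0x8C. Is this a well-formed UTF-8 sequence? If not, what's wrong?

invalid (non-continuation byte where continuation expected)

Leading byte 0xEB = 11101011 → 3-byte form.
Byte 2 is 0xCF = 11001111, which is not 10xxxxxx — expected a continuation byte.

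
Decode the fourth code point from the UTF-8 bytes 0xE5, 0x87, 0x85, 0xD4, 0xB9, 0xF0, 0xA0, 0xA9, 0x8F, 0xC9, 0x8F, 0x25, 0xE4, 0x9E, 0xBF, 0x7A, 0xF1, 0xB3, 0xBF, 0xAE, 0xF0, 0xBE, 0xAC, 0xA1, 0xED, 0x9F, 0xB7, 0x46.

U+024F

Offset 0: leading byte 0xE5 = 11100101 → 3-byte char #1 = E5 87 85.
Offset 3: leading byte 0xD4 = 11010100 → 2-byte char #2 = D4 B9.
Offset 5: leading byte 0xF0 = 11110000 → 4-byte char #3 = F0 A0 A9 8F.
Offset 9: leading byte 0xC9 = 11001001 → 2-byte char #4 = C9 8F.
Leading byte 0xC9 = 11001001 matches 110xxxxx → 2-byte sequence.
Byte 1: 0xC9 = 11001001, payload 01001 (5 bits).
Byte 2: 0x8F = 10001111 (10xxxxxx ✓), payload 001111.
Concatenate: 01001001111 = 0x24F (11 bits → U+024F).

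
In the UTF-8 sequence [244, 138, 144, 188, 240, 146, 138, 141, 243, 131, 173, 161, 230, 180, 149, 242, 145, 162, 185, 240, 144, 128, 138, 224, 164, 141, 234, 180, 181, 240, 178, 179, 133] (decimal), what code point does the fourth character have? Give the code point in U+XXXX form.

Offset 0: leading byte 0xF4 = 11110100 → 4-byte char #1 = F4 8A 90 BC.
Offset 4: leading byte 0xF0 = 11110000 → 4-byte char #2 = F0 92 8A 8D.
Offset 8: leading byte 0xF3 = 11110011 → 4-byte char #3 = F3 83 AD A1.
Offset 12: leading byte 0xE6 = 11100110 → 3-byte char #4 = E6 B4 95.
Leading byte 0xE6 = 11100110 matches 1110xxxx → 3-byte sequence.
Byte 1: 0xE6 = 11100110, payload 0110 (4 bits).
Byte 2: 0xB4 = 10110100 (10xxxxxx ✓), payload 110100.
Byte 3: 0x95 = 10010101 (10xxxxxx ✓), payload 010101.
Concatenate: 0110110100010101 = 0x6D15 (16 bits → U+6D15).

U+6D15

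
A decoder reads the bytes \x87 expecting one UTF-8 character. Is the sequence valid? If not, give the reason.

Byte 0x87 = 10000111 has the form 10xxxxxx — a continuation byte — but there is no preceding leading byte.

invalid (continuation byte with no leading byte)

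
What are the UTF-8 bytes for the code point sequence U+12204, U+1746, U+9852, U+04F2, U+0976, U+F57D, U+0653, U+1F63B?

U+12204: 4-byte form → F0 92 88 84.
U+1746: 3-byte form → E1 9D 86.
U+9852: 3-byte form → E9 A1 92.
U+04F2: 2-byte form → D3 B2.
U+0976: 3-byte form → E0 A5 B6.
U+F57D: 3-byte form → EF 95 BD.
U+0653: 2-byte form → D9 93.
U+1F63B: 4-byte form → F0 9F 98 BB.
Concatenated (24 bytes): F0 92 88 84 E1 9D 86 E9 A1 92 D3 B2 E0 A5 B6 EF 95 BD D9 93 F0 9F 98 BB.

F0 92 88 84 E1 9D 86 E9 A1 92 D3 B2 E0 A5 B6 EF 95 BD D9 93 F0 9F 98 BB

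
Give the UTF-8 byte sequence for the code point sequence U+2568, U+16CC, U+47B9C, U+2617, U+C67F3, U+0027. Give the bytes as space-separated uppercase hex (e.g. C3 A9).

U+2568: 3-byte form → E2 95 A8.
U+16CC: 3-byte form → E1 9B 8C.
U+47B9C: 4-byte form → F1 87 AE 9C.
U+2617: 3-byte form → E2 98 97.
U+C67F3: 4-byte form → F3 86 9F B3.
U+0027: 1-byte form → 27.
Concatenated (18 bytes): E2 95 A8 E1 9B 8C F1 87 AE 9C E2 98 97 F3 86 9F B3 27.

E2 95 A8 E1 9B 8C F1 87 AE 9C E2 98 97 F3 86 9F B3 27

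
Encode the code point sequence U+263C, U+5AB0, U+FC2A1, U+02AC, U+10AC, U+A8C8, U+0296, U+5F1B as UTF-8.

E2 98 BC E5 AA B0 F3 BC 8A A1 CA AC E1 82 AC EA A3 88 CA 96 E5 BC 9B

U+263C: 3-byte form → E2 98 BC.
U+5AB0: 3-byte form → E5 AA B0.
U+FC2A1: 4-byte form → F3 BC 8A A1.
U+02AC: 2-byte form → CA AC.
U+10AC: 3-byte form → E1 82 AC.
U+A8C8: 3-byte form → EA A3 88.
U+0296: 2-byte form → CA 96.
U+5F1B: 3-byte form → E5 BC 9B.
Concatenated (23 bytes): E2 98 BC E5 AA B0 F3 BC 8A A1 CA AC E1 82 AC EA A3 88 CA 96 E5 BC 9B.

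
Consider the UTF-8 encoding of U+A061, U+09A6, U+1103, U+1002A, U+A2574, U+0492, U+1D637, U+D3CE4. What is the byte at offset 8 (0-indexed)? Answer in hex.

0x83

U+A061 → 3-byte form EA 81 A1 at offsets 0–2.
U+09A6 → 3-byte form E0 A6 A6 at offsets 3–5.
U+1103 → 3-byte form E1 84 83 at offsets 6–8.
Offset 8 falls in char 3's range; it's byte 3 of E1 84 83 = 0x83.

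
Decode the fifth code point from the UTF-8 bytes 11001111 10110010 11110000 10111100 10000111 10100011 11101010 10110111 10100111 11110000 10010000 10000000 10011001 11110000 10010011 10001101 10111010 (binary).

U+1337A

Offset 0: leading byte 0xCF = 11001111 → 2-byte char #1 = CF B2.
Offset 2: leading byte 0xF0 = 11110000 → 4-byte char #2 = F0 BC 87 A3.
Offset 6: leading byte 0xEA = 11101010 → 3-byte char #3 = EA B7 A7.
Offset 9: leading byte 0xF0 = 11110000 → 4-byte char #4 = F0 90 80 99.
Offset 13: leading byte 0xF0 = 11110000 → 4-byte char #5 = F0 93 8D BA.
Leading byte 0xF0 = 11110000 matches 11110xxx → 4-byte sequence.
Byte 1: 0xF0 = 11110000, payload 000 (3 bits).
Byte 2: 0x93 = 10010011 (10xxxxxx ✓), payload 010011.
Byte 3: 0x8D = 10001101 (10xxxxxx ✓), payload 001101.
Byte 4: 0xBA = 10111010 (10xxxxxx ✓), payload 111010.
Concatenate: 000010011001101111010 = 0x1337A (21 bits → U+1337A).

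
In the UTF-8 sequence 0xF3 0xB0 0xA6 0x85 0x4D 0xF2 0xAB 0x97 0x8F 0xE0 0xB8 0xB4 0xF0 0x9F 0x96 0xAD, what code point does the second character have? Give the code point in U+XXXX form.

U+004D

Offset 0: leading byte 0xF3 = 11110011 → 4-byte char #1 = F3 B0 A6 85.
Offset 4: leading byte 0x4D = 01001101 → 1-byte char #2 = 4D.
Leading byte 0x4D = 01001101 matches 0xxxxxxx → 1-byte sequence.
Byte 1: 0x4D = 01001101, payload 1001101 (7 bits).
Concatenate: 1001101 = 0x4D (7 bits → U+004D).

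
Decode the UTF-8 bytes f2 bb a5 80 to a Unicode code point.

U+BB940

Leading byte 0xF2 = 11110010 matches 11110xxx → 4-byte sequence.
Byte 1: 0xF2 = 11110010, payload 010 (3 bits).
Byte 2: 0xBB = 10111011 (10xxxxxx ✓), payload 111011.
Byte 3: 0xA5 = 10100101 (10xxxxxx ✓), payload 100101.
Byte 4: 0x80 = 10000000 (10xxxxxx ✓), payload 000000.
Concatenate: 010111011100101000000 = 0xBB940 (21 bits → U+BB940).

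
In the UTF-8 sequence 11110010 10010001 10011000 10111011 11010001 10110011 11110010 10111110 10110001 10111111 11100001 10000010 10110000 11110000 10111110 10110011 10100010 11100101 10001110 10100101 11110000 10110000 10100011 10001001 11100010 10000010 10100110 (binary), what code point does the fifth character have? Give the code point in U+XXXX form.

Offset 0: leading byte 0xF2 = 11110010 → 4-byte char #1 = F2 91 98 BB.
Offset 4: leading byte 0xD1 = 11010001 → 2-byte char #2 = D1 B3.
Offset 6: leading byte 0xF2 = 11110010 → 4-byte char #3 = F2 BE B1 BF.
Offset 10: leading byte 0xE1 = 11100001 → 3-byte char #4 = E1 82 B0.
Offset 13: leading byte 0xF0 = 11110000 → 4-byte char #5 = F0 BE B3 A2.
Leading byte 0xF0 = 11110000 matches 11110xxx → 4-byte sequence.
Byte 1: 0xF0 = 11110000, payload 000 (3 bits).
Byte 2: 0xBE = 10111110 (10xxxxxx ✓), payload 111110.
Byte 3: 0xB3 = 10110011 (10xxxxxx ✓), payload 110011.
Byte 4: 0xA2 = 10100010 (10xxxxxx ✓), payload 100010.
Concatenate: 000111110110011100010 = 0x3ECE2 (21 bits → U+3ECE2).

U+3ECE2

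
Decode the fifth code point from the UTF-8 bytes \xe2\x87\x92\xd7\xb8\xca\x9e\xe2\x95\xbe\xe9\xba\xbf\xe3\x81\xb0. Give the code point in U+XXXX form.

U+9EBF

Offset 0: leading byte 0xE2 = 11100010 → 3-byte char #1 = E2 87 92.
Offset 3: leading byte 0xD7 = 11010111 → 2-byte char #2 = D7 B8.
Offset 5: leading byte 0xCA = 11001010 → 2-byte char #3 = CA 9E.
Offset 7: leading byte 0xE2 = 11100010 → 3-byte char #4 = E2 95 BE.
Offset 10: leading byte 0xE9 = 11101001 → 3-byte char #5 = E9 BA BF.
Leading byte 0xE9 = 11101001 matches 1110xxxx → 3-byte sequence.
Byte 1: 0xE9 = 11101001, payload 1001 (4 bits).
Byte 2: 0xBA = 10111010 (10xxxxxx ✓), payload 111010.
Byte 3: 0xBF = 10111111 (10xxxxxx ✓), payload 111111.
Concatenate: 1001111010111111 = 0x9EBF (16 bits → U+9EBF).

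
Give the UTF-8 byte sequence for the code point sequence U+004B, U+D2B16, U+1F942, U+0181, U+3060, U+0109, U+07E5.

U+004B: 1-byte form → 4B.
U+D2B16: 4-byte form → F3 92 AC 96.
U+1F942: 4-byte form → F0 9F A5 82.
U+0181: 2-byte form → C6 81.
U+3060: 3-byte form → E3 81 A0.
U+0109: 2-byte form → C4 89.
U+07E5: 2-byte form → DF A5.
Concatenated (18 bytes): 4B F3 92 AC 96 F0 9F A5 82 C6 81 E3 81 A0 C4 89 DF A5.

4B F3 92 AC 96 F0 9F A5 82 C6 81 E3 81 A0 C4 89 DF A5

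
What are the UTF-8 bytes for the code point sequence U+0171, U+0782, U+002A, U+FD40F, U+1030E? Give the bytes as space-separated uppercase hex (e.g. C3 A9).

C5 B1 DE 82 2A F3 BD 90 8F F0 90 8C 8E

U+0171: 2-byte form → C5 B1.
U+0782: 2-byte form → DE 82.
U+002A: 1-byte form → 2A.
U+FD40F: 4-byte form → F3 BD 90 8F.
U+1030E: 4-byte form → F0 90 8C 8E.
Concatenated (13 bytes): C5 B1 DE 82 2A F3 BD 90 8F F0 90 8C 8E.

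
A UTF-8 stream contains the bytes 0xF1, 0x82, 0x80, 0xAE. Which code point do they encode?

Leading byte 0xF1 = 11110001 matches 11110xxx → 4-byte sequence.
Byte 1: 0xF1 = 11110001, payload 001 (3 bits).
Byte 2: 0x82 = 10000010 (10xxxxxx ✓), payload 000010.
Byte 3: 0x80 = 10000000 (10xxxxxx ✓), payload 000000.
Byte 4: 0xAE = 10101110 (10xxxxxx ✓), payload 101110.
Concatenate: 001000010000000101110 = 0x4202E (21 bits → U+4202E).

U+4202E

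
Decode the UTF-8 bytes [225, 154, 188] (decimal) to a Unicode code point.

U+16BC

Leading byte 0xE1 = 11100001 matches 1110xxxx → 3-byte sequence.
Byte 1: 0xE1 = 11100001, payload 0001 (4 bits).
Byte 2: 0x9A = 10011010 (10xxxxxx ✓), payload 011010.
Byte 3: 0xBC = 10111100 (10xxxxxx ✓), payload 111100.
Concatenate: 0001011010111100 = 0x16BC (16 bits → U+16BC).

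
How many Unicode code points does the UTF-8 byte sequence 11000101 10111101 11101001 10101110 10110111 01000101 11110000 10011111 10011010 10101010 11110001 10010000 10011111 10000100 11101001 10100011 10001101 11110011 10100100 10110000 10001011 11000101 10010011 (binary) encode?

8

Byte at offset 0: 0xC5 = 11000101 → 2-byte char (#1). Advance 2.
Byte at offset 2: 0xE9 = 11101001 → 3-byte char (#2). Advance 3.
Byte at offset 5: 0x45 = 01000101 → 1-byte char (#3). Advance 1.
Byte at offset 6: 0xF0 = 11110000 → 4-byte char (#4). Advance 4.
Byte at offset 10: 0xF1 = 11110001 → 4-byte char (#5). Advance 4.
Byte at offset 14: 0xE9 = 11101001 → 3-byte char (#6). Advance 3.
Byte at offset 17: 0xF3 = 11110011 → 4-byte char (#7). Advance 4.
Byte at offset 21: 0xC5 = 11000101 → 2-byte char (#8). Advance 2.
Reached end at offset 23 after 8 code points.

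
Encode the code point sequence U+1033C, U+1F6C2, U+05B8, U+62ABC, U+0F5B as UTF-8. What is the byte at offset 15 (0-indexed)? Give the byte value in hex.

U+1033C → 4-byte form F0 90 8C BC at offsets 0–3.
U+1F6C2 → 4-byte form F0 9F 9B 82 at offsets 4–7.
U+05B8 → 2-byte form D6 B8 at offsets 8–9.
U+62ABC → 4-byte form F1 A2 AA BC at offsets 10–13.
U+0F5B → 3-byte form E0 BD 9B at offsets 14–16.
Offset 15 falls in char 5's range; it's byte 2 of E0 BD 9B = 0xBD.

0xBD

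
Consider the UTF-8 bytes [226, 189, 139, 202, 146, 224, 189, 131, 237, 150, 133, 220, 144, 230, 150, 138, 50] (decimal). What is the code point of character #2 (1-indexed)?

U+0292

Offset 0: leading byte 0xE2 = 11100010 → 3-byte char #1 = E2 BD 8B.
Offset 3: leading byte 0xCA = 11001010 → 2-byte char #2 = CA 92.
Leading byte 0xCA = 11001010 matches 110xxxxx → 2-byte sequence.
Byte 1: 0xCA = 11001010, payload 01010 (5 bits).
Byte 2: 0x92 = 10010010 (10xxxxxx ✓), payload 010010.
Concatenate: 01010010010 = 0x292 (11 bits → U+0292).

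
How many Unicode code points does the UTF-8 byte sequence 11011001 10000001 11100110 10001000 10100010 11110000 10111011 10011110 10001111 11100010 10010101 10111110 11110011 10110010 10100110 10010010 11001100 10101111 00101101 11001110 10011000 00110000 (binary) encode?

9

Byte at offset 0: 0xD9 = 11011001 → 2-byte char (#1). Advance 2.
Byte at offset 2: 0xE6 = 11100110 → 3-byte char (#2). Advance 3.
Byte at offset 5: 0xF0 = 11110000 → 4-byte char (#3). Advance 4.
Byte at offset 9: 0xE2 = 11100010 → 3-byte char (#4). Advance 3.
Byte at offset 12: 0xF3 = 11110011 → 4-byte char (#5). Advance 4.
Byte at offset 16: 0xCC = 11001100 → 2-byte char (#6). Advance 2.
Byte at offset 18: 0x2D = 00101101 → 1-byte char (#7). Advance 1.
Byte at offset 19: 0xCE = 11001110 → 2-byte char (#8). Advance 2.
Byte at offset 21: 0x30 = 00110000 → 1-byte char (#9). Advance 1.
Reached end at offset 22 after 9 code points.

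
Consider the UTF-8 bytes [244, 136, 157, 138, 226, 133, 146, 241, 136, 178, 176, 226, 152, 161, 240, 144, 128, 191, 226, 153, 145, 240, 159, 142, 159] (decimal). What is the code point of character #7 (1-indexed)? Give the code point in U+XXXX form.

Offset 0: leading byte 0xF4 = 11110100 → 4-byte char #1 = F4 88 9D 8A.
Offset 4: leading byte 0xE2 = 11100010 → 3-byte char #2 = E2 85 92.
Offset 7: leading byte 0xF1 = 11110001 → 4-byte char #3 = F1 88 B2 B0.
Offset 11: leading byte 0xE2 = 11100010 → 3-byte char #4 = E2 98 A1.
Offset 14: leading byte 0xF0 = 11110000 → 4-byte char #5 = F0 90 80 BF.
Offset 18: leading byte 0xE2 = 11100010 → 3-byte char #6 = E2 99 91.
Offset 21: leading byte 0xF0 = 11110000 → 4-byte char #7 = F0 9F 8E 9F.
Leading byte 0xF0 = 11110000 matches 11110xxx → 4-byte sequence.
Byte 1: 0xF0 = 11110000, payload 000 (3 bits).
Byte 2: 0x9F = 10011111 (10xxxxxx ✓), payload 011111.
Byte 3: 0x8E = 10001110 (10xxxxxx ✓), payload 001110.
Byte 4: 0x9F = 10011111 (10xxxxxx ✓), payload 011111.
Concatenate: 000011111001110011111 = 0x1F39F (21 bits → U+1F39F).

U+1F39F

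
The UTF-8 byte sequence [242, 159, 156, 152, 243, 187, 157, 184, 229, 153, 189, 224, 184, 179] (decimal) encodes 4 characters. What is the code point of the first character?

U+9F718

Offset 0: leading byte 0xF2 = 11110010 → 4-byte char #1 = F2 9F 9C 98.
Leading byte 0xF2 = 11110010 matches 11110xxx → 4-byte sequence.
Byte 1: 0xF2 = 11110010, payload 010 (3 bits).
Byte 2: 0x9F = 10011111 (10xxxxxx ✓), payload 011111.
Byte 3: 0x9C = 10011100 (10xxxxxx ✓), payload 011100.
Byte 4: 0x98 = 10011000 (10xxxxxx ✓), payload 011000.
Concatenate: 010011111011100011000 = 0x9F718 (21 bits → U+9F718).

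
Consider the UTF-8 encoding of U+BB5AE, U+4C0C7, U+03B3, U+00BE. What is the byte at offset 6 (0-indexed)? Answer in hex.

0x83

U+BB5AE → 4-byte form F2 BB 96 AE at offsets 0–3.
U+4C0C7 → 4-byte form F1 8C 83 87 at offsets 4–7.
Offset 6 falls in char 2's range; it's byte 3 of F1 8C 83 87 = 0x83.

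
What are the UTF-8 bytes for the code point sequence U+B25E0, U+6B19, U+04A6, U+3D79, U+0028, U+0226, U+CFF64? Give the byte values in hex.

F2 B2 97 A0 E6 AC 99 D2 A6 E3 B5 B9 28 C8 A6 F3 8F BD A4

U+B25E0: 4-byte form → F2 B2 97 A0.
U+6B19: 3-byte form → E6 AC 99.
U+04A6: 2-byte form → D2 A6.
U+3D79: 3-byte form → E3 B5 B9.
U+0028: 1-byte form → 28.
U+0226: 2-byte form → C8 A6.
U+CFF64: 4-byte form → F3 8F BD A4.
Concatenated (19 bytes): F2 B2 97 A0 E6 AC 99 D2 A6 E3 B5 B9 28 C8 A6 F3 8F BD A4.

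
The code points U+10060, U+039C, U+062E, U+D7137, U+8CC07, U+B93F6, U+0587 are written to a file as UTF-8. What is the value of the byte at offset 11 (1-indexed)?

1-indexed offset 11 is 0-indexed offset 10.
U+10060 → 4-byte form F0 90 81 A0 at offsets 0–3.
U+039C → 2-byte form CE 9C at offsets 4–5.
U+062E → 2-byte form D8 AE at offsets 6–7.
U+D7137 → 4-byte form F3 97 84 B7 at offsets 8–11.
Offset 10 falls in char 4's range; it's byte 3 of F3 97 84 B7 = 0x84.

0x84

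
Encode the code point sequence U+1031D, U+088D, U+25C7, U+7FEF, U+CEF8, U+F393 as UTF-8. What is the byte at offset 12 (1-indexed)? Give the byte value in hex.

0xBF

1-indexed offset 12 is 0-indexed offset 11.
U+1031D → 4-byte form F0 90 8C 9D at offsets 0–3.
U+088D → 3-byte form E0 A2 8D at offsets 4–6.
U+25C7 → 3-byte form E2 97 87 at offsets 7–9.
U+7FEF → 3-byte form E7 BF AF at offsets 10–12.
Offset 11 falls in char 4's range; it's byte 2 of E7 BF AF = 0xBF.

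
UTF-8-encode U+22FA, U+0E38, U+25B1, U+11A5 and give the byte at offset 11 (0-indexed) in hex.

0xA5

U+22FA → 3-byte form E2 8B BA at offsets 0–2.
U+0E38 → 3-byte form E0 B8 B8 at offsets 3–5.
U+25B1 → 3-byte form E2 96 B1 at offsets 6–8.
U+11A5 → 3-byte form E1 86 A5 at offsets 9–11.
Offset 11 falls in char 4's range; it's byte 3 of E1 86 A5 = 0xA5.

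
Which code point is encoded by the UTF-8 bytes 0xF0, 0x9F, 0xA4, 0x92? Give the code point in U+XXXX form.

Leading byte 0xF0 = 11110000 matches 11110xxx → 4-byte sequence.
Byte 1: 0xF0 = 11110000, payload 000 (3 bits).
Byte 2: 0x9F = 10011111 (10xxxxxx ✓), payload 011111.
Byte 3: 0xA4 = 10100100 (10xxxxxx ✓), payload 100100.
Byte 4: 0x92 = 10010010 (10xxxxxx ✓), payload 010010.
Concatenate: 000011111100100010010 = 0x1F912 (21 bits → U+1F912).

U+1F912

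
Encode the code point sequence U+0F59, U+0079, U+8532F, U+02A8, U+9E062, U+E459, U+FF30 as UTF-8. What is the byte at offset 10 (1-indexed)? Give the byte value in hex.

1-indexed offset 10 is 0-indexed offset 9.
U+0F59 → 3-byte form E0 BD 99 at offsets 0–2.
U+0079 → 1-byte form 79 at offsets 3–3.
U+8532F → 4-byte form F2 85 8C AF at offsets 4–7.
U+02A8 → 2-byte form CA A8 at offsets 8–9.
Offset 9 falls in char 4's range; it's byte 2 of CA A8 = 0xA8.

0xA8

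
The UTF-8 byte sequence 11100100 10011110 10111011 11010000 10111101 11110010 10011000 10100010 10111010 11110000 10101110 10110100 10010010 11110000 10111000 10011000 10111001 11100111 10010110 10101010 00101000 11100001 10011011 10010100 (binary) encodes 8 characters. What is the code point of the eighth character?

Offset 0: leading byte 0xE4 = 11100100 → 3-byte char #1 = E4 9E BB.
Offset 3: leading byte 0xD0 = 11010000 → 2-byte char #2 = D0 BD.
Offset 5: leading byte 0xF2 = 11110010 → 4-byte char #3 = F2 98 A2 BA.
Offset 9: leading byte 0xF0 = 11110000 → 4-byte char #4 = F0 AE B4 92.
Offset 13: leading byte 0xF0 = 11110000 → 4-byte char #5 = F0 B8 98 B9.
Offset 17: leading byte 0xE7 = 11100111 → 3-byte char #6 = E7 96 AA.
Offset 20: leading byte 0x28 = 00101000 → 1-byte char #7 = 28.
Offset 21: leading byte 0xE1 = 11100001 → 3-byte char #8 = E1 9B 94.
Leading byte 0xE1 = 11100001 matches 1110xxxx → 3-byte sequence.
Byte 1: 0xE1 = 11100001, payload 0001 (4 bits).
Byte 2: 0x9B = 10011011 (10xxxxxx ✓), payload 011011.
Byte 3: 0x94 = 10010100 (10xxxxxx ✓), payload 010100.
Concatenate: 0001011011010100 = 0x16D4 (16 bits → U+16D4).

U+16D4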